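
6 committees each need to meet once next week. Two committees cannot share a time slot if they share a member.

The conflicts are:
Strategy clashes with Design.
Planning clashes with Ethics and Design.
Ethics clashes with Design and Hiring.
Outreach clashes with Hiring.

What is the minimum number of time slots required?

3

Planning, Ethics, Design pairwise conflict, so at least 3 time slots are needed.
3 time slots suffice: time slot 1 → {Design, Hiring}; time slot 2 → {Strategy, Ethics, Outreach}; time slot 3 → {Planning}. Each listed conflict is separated.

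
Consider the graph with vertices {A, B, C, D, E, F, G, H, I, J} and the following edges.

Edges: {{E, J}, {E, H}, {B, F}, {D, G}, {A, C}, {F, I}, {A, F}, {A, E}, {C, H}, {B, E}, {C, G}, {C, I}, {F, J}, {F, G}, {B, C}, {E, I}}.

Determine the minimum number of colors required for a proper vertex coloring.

F and J are adjacent, so at least 2 colors are needed.
2 colors suffice: color 1 → {C, D, E, F}; color 2 → {A, B, G, H, I, J}. Each edge has distinct colors on its endpoints.

2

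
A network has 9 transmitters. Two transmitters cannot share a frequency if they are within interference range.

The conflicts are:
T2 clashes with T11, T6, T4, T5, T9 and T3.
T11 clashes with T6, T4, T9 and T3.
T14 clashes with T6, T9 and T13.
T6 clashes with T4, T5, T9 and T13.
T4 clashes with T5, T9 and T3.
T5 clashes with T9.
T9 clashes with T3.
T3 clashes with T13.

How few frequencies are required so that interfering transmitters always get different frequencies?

T2, T11, T4, T9, T3 all conflict with each other, so at least 5 frequencies are needed.
5 frequencies suffice: frequency 1 → {T9, T13}; frequency 2 → {T6, T3}; frequency 3 → {T14, T4}; frequency 4 → {T2}; frequency 5 → {T11, T5}. No two conflicting transmitters share a frequency.

5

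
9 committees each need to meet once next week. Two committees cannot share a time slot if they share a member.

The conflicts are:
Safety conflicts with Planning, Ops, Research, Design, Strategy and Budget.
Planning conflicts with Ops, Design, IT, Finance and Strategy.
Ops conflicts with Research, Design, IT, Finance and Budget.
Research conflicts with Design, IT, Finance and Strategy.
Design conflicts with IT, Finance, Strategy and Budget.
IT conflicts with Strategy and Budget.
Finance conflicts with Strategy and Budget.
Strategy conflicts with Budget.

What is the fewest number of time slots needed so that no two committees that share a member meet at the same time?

Ops, Design, IT, Budget pairwise conflict, so at least 4 time slots are needed.
Using 4 time slots: Safety=3, Planning=4, Ops=2, Research=4, Design=1, IT=3, Finance=3, Strategy=2, Budget=4. Every pair that conflicts lands in different time slots.

4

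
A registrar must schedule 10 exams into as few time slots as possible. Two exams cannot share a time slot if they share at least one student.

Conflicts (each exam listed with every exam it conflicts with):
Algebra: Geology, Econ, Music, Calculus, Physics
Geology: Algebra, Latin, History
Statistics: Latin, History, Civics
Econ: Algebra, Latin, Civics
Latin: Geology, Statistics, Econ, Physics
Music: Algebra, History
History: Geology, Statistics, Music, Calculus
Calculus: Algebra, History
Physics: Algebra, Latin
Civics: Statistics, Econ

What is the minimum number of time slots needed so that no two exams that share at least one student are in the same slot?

Algebra and Geology conflict, so at least 2 time slots are needed.
Using 2 time slots: Algebra=1, Geology=2, Statistics=2, Econ=2, Latin=1, Music=2, History=1, Calculus=2, Physics=2, Civics=1. Each listed conflict is separated.

2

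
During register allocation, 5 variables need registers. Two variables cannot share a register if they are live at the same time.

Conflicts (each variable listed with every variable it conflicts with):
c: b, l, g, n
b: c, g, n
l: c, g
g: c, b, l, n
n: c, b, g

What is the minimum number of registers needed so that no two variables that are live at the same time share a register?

c, b, g, n are mutually in conflict, so at least 4 registers are needed.
A valid assignment using 4 registers: c=2, b=4, l=3, g=1, n=3. Every pair that conflicts lands in different registers.

4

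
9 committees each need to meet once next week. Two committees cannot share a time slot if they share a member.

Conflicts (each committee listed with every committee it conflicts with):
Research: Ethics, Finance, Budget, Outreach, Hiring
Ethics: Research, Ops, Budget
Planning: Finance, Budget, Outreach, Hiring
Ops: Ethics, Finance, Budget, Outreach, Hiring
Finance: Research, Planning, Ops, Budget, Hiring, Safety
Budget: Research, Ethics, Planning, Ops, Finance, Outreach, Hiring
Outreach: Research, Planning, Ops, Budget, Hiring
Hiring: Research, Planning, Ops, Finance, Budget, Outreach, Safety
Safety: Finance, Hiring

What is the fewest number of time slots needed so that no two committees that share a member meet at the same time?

Planning, Budget, Outreach, Hiring are mutually in conflict, so at least 4 time slots are needed.
4 time slots suffice: Research=4, Ethics=1, Planning=4, Ops=4, Finance=3, Budget=2, Outreach=3, Hiring=1, Safety=2. No two conflicting committees share a time slot.

4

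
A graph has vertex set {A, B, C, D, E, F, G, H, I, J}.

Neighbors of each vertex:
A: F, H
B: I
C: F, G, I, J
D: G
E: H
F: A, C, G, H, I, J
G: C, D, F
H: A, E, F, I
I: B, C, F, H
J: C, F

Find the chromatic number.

C, F, G are pairwise adjacent, so at least 3 colors are needed.
One proper 3-coloring: A=3, B=1, C=2, D=1, E=1, F=1, G=3, H=2, I=3, J=3. Each edge has distinct colors on its endpoints.

3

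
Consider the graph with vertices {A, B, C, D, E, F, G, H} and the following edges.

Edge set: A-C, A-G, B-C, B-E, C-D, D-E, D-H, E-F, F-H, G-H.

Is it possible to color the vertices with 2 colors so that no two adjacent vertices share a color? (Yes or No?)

No

The cycle G-A-C-D-H-G has odd length 5, so it cannot be 2-colored; at least 3 colors are needed.
So 2 colors are not enough.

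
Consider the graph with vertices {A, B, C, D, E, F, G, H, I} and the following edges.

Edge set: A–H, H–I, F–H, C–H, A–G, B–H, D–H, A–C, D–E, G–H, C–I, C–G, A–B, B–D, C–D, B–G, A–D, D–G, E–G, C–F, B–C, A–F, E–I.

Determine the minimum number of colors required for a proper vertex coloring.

A, B, C, D, G, H are pairwise adjacent (a clique of size 6), so at least 6 colors are needed.
6 colors suffice: color 1 → {C, E}; color 2 → {H}; color 3 → {D, F, I}; color 4 → {A}; color 5 → {G}; color 6 → {B}. Each edge has distinct colors on its endpoints.

6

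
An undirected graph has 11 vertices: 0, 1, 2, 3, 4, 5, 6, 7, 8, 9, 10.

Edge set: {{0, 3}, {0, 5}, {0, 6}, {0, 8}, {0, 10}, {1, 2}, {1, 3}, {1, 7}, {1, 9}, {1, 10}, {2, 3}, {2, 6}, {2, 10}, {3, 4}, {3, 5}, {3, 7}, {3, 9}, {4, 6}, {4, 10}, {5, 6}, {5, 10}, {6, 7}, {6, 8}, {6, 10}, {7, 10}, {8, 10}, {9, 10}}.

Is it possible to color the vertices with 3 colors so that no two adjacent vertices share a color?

0, 5, 6, 10 form a clique, so at least 4 colors are needed.
So 3 colors are not enough.

No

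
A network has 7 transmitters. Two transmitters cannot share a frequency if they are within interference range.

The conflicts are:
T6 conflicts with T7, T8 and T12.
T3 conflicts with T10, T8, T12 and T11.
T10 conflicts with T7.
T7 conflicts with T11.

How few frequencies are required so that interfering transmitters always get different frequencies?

The cycle T3-T8-T6-T7-T10-T3 has odd length 5, so it cannot be 2-colored; at least 3 frequencies are needed.
Using 3 frequencies: T6=1, T3=1, T10=3, T7=2, T8=2, T12=2, T11=3. No two conflicting transmitters share a frequency.

3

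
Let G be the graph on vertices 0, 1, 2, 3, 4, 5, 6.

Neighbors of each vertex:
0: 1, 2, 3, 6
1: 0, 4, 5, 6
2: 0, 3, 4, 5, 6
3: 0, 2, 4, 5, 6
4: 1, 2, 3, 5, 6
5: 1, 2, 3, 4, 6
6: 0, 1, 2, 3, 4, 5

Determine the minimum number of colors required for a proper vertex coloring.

5

2, 3, 4, 5, 6 are pairwise adjacent (a clique of size 5), so at least 5 colors are needed.
5 colors suffice: color red → {6}; color blue → {0, 4}; color green → {5}; color yellow → {1, 3}; color purple → {2}. Every edge joins two different colors.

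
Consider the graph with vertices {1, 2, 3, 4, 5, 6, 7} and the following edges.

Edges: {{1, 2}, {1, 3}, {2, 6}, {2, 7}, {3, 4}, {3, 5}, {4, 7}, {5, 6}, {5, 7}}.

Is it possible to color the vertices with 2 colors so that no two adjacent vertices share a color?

No

The cycle 7-5-3-1-2-7 has odd length 5, so it cannot be 2-colored; at least 3 colors are needed.
So 2 colors are not enough.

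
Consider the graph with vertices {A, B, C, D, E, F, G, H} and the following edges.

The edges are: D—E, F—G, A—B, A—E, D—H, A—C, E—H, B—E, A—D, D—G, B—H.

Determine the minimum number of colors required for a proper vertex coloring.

3

A, D, E are mutually adjacent, so at least 3 colors are needed.
3 colors suffice: color red → {A, G, H}; color blue → {C, E, F}; color green → {B, D}. No two adjacent vertices share a color.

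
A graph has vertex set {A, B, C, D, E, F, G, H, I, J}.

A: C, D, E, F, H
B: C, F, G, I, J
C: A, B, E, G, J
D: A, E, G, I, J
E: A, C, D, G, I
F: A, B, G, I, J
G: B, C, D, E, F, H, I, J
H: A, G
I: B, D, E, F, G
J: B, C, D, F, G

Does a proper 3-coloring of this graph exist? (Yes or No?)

No

D, E, G, I are pairwise adjacent (a clique of size 4), so at least 4 colors are needed.
So 3 colors are not enough.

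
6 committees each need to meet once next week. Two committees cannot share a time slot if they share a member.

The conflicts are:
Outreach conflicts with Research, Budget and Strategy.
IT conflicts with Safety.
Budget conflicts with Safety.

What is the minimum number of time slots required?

2

Outreach and Budget conflict, so at least 2 time slots are needed.
2 time slots suffice: Outreach=1, Research=2, IT=2, Budget=2, Strategy=2, Safety=1. Each listed conflict is separated.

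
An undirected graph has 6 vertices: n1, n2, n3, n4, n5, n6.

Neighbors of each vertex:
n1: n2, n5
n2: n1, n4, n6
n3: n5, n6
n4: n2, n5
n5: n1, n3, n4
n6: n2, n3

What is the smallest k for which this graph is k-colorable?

The cycle n2-n1-n5-n3-n6-n2 has odd length 5, so it cannot be 2-colored; at least 3 colors are needed.
3 colors suffice: color 1 → {n2, n5}; color 2 → {n1, n4, n6}; color 3 → {n3}. No two adjacent vertices share a color.

3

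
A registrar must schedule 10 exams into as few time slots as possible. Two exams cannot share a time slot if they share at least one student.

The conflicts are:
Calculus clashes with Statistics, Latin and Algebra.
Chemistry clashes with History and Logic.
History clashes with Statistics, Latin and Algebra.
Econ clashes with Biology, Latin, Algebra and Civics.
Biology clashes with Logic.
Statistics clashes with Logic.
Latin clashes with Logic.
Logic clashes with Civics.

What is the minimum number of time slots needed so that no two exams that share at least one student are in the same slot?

2

Logic and Civics conflict, so at least 2 time slots are needed.
2 time slots suffice: time slot 1 → {Calculus, History, Econ, Logic}; time slot 2 → {Chemistry, Biology, Statistics, Latin, Algebra, Civics}. Every pair that conflicts lands in different time slots.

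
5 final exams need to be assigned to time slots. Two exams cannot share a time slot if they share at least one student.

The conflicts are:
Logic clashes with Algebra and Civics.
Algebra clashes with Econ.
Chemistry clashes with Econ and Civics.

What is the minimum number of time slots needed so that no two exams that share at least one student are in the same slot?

The cycle Algebra-Logic-Civics-Chemistry-Econ-Algebra has odd length 5, so it cannot be 2-colored; at least 3 time slots are needed.
3 time slots suffice: time slot 1 → {Econ, Civics}; time slot 2 → {Logic, Chemistry}; time slot 3 → {Algebra}. Every pair that conflicts lands in different time slots.

3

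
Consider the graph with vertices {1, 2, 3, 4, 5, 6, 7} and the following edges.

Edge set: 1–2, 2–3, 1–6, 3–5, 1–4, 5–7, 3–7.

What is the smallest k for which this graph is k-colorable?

3

3, 5, 7 form a triangle, so at least 3 colors are needed.
3 colors suffice: 1=a, 2=b, 3=a, 4=b, 5=c, 6=b, 7=b. Each edge has distinct colors on its endpoints.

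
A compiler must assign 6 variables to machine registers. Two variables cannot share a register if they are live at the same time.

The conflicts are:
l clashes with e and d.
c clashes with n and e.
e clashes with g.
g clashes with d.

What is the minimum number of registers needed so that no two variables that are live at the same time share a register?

c and n conflict, so at least 2 registers are needed.
A valid assignment using 2 registers: l=2, c=2, n=1, e=1, g=2, d=1. Each listed conflict is separated.

2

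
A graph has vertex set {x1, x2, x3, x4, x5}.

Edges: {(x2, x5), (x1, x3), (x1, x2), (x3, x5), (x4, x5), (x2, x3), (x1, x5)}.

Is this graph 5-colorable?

The chromatic number is 4. x1, x2, x3, x5 form a clique, so at least 4 colors are needed.
4 colors suffice: color R → {x5}; color B → {x1, x4}; color G → {x2}; color Y → {x3}.
Since 5 ≥ 4, a proper 5-coloring certainly exists.

Yes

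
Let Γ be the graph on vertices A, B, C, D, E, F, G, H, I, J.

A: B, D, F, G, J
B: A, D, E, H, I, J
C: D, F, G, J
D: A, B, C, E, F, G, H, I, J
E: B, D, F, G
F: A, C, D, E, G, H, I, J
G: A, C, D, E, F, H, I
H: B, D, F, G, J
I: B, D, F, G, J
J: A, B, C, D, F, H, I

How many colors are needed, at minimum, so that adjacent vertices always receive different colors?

B, D, I, J form a clique, so at least 4 colors are needed.
4 colors suffice: A=4, B=2, C=4, D=1, E=4, F=2, G=3, H=4, I=4, J=3. Each edge has distinct colors on its endpoints.

4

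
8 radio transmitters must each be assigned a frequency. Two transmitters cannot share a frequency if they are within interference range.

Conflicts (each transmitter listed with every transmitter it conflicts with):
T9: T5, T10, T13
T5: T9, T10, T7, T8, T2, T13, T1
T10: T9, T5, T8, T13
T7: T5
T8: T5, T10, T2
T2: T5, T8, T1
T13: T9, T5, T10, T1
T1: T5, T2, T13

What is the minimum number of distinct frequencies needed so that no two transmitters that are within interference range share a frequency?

T9, T5, T10, T13 are mutually in conflict, so at least 4 frequencies are needed.
Using 4 frequencies: T9=4, T5=1, T10=2, T7=2, T8=3, T2=2, T13=3, T1=4. Every pair that conflicts lands in different frequencies.

4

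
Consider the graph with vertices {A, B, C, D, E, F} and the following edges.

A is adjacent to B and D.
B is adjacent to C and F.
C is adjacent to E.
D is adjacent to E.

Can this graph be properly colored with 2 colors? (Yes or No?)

The cycle E-D-A-B-C-E has odd length 5, so it cannot be 2-colored; at least 3 colors are needed.
So 2 colors are not enough.

No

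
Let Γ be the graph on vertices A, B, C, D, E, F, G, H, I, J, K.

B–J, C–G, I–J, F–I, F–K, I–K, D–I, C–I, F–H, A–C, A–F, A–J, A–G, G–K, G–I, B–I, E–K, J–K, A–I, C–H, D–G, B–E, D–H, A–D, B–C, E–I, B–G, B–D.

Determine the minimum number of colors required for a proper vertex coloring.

4

A, D, G, I are pairwise adjacent (a clique of size 4), so at least 4 colors are needed.
4 colors suffice: color red → {H, I}; color blue → {E, F, G, J}; color green → {A, B, K}; color yellow → {C, D}. Every edge joins two different colors.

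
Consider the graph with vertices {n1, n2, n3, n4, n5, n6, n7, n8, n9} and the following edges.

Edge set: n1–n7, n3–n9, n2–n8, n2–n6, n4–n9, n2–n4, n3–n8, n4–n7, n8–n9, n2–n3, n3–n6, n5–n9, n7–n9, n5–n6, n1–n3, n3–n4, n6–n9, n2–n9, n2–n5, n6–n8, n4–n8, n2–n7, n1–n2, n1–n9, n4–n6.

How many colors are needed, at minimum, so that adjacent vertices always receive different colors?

n2, n3, n4, n6, n8, n9 are mutually adjacent (a clique of size 6), so at least 6 colors are needed.
6 colors suffice: color 1 → {n2}; color 2 → {n9}; color 3 → {n3, n5, n7}; color 4 → {n1, n4}; color 5 → {n6}; color 6 → {n8}. Each edge has distinct colors on its endpoints.

6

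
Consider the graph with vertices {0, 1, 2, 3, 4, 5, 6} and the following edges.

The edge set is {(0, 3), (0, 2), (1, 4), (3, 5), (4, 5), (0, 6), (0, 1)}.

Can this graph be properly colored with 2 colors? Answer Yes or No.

The cycle 4-1-0-3-5-4 has odd length 5, so it cannot be 2-colored; at least 3 colors are needed.
So 2 colors are not enough.

No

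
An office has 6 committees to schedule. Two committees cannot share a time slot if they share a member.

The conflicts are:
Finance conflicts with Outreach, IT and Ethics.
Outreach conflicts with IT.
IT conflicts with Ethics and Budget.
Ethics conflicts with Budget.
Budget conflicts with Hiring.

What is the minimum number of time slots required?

Finance, IT, Ethics all conflict with each other, so at least 3 time slots are needed.
3 time slots suffice: time slot 1 → {IT, Hiring}; time slot 2 → {Finance, Budget}; time slot 3 → {Outreach, Ethics}. Each listed conflict is separated.

3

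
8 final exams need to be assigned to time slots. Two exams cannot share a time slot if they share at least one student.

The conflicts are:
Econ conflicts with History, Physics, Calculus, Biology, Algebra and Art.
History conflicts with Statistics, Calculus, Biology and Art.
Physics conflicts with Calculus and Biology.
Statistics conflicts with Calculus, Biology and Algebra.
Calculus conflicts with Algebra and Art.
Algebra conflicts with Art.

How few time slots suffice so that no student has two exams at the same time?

4

Econ, Calculus, Algebra, Art all conflict with each other, so at least 4 time slots are needed.
Using 4 time slots: Econ=2, History=3, Physics=3, Statistics=2, Calculus=1, Biology=1, Algebra=3, Art=4. Each listed conflict is separated.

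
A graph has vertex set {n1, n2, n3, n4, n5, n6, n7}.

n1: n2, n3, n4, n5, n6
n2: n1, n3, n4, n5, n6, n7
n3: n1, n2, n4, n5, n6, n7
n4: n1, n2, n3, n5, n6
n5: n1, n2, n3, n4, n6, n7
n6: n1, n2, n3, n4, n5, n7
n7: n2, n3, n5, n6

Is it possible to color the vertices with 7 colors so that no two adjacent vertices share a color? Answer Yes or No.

Yes

The chromatic number is 6. n1, n2, n3, n4, n5, n6 are mutually adjacent (a clique of size 6), so at least 6 colors are needed.
6 colors suffice: n1=5, n2=1, n3=3, n4=6, n5=4, n6=2, n7=5.
Since 7 ≥ 6, a proper 7-coloring certainly exists.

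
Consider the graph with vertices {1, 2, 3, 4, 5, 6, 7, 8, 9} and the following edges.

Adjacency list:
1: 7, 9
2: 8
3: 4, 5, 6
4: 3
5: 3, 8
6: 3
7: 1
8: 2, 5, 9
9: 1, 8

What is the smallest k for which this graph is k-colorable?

2

3 and 6 are adjacent, so at least 2 colors are needed.
One proper 2-coloring: 1=red, 2=blue, 3=red, 4=blue, 5=blue, 6=blue, 7=blue, 8=red, 9=blue. Each edge has distinct colors on its endpoints.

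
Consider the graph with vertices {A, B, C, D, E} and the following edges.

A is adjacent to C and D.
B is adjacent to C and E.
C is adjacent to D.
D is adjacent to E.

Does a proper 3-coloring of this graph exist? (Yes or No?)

The chromatic number is 3. A, C, D are pairwise adjacent, so at least 3 colors are needed.
A valid assignment using 3 colors: A=green, B=red, C=blue, D=red, E=blue.
That is already a proper 3-coloring.

Yes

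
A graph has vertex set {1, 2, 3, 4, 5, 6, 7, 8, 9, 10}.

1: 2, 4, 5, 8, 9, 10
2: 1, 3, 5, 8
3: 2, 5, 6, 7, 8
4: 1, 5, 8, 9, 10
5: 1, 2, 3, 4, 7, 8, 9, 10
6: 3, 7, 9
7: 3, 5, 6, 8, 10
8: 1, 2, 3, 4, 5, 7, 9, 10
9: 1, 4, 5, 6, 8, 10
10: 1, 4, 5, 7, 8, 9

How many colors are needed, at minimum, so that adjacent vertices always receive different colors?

1, 4, 5, 8, 9, 10 are pairwise adjacent (a clique of size 6), so at least 6 colors are needed.
6 colors suffice: color a → {5, 6}; color b → {8}; color c → {2, 7, 9}; color d → {1, 3}; color e → {10}; color f → {4}. No two adjacent vertices share a color.

6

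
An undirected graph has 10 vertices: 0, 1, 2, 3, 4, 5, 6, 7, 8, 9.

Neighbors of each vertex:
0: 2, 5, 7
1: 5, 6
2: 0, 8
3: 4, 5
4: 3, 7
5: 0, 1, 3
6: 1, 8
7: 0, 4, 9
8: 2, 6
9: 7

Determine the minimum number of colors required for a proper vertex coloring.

The cycle 7-4-3-5-0-7 has odd length 5, so it cannot be 2-colored; at least 3 colors are needed.
One proper 3-coloring: 0=red, 1=red, 2=blue, 3=red, 4=green, 5=blue, 6=blue, 7=blue, 8=red, 9=red. No two adjacent vertices share a color.

3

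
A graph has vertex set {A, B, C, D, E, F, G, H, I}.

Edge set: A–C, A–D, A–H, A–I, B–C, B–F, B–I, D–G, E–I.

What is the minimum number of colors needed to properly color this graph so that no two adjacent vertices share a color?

A and I are adjacent, so at least 2 colors are needed.
A valid assignment using 2 colors: A=1, B=1, C=2, D=2, E=1, F=2, G=1, H=2, I=2. No two adjacent vertices share a color.

2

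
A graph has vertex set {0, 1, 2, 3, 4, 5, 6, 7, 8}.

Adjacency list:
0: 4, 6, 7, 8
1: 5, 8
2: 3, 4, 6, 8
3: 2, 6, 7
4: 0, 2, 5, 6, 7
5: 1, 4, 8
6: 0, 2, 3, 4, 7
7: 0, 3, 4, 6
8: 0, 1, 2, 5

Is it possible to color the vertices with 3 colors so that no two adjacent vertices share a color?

0, 4, 6, 7 are mutually adjacent (a clique of size 4), so at least 4 colors are needed.
So 3 colors are not enough.

No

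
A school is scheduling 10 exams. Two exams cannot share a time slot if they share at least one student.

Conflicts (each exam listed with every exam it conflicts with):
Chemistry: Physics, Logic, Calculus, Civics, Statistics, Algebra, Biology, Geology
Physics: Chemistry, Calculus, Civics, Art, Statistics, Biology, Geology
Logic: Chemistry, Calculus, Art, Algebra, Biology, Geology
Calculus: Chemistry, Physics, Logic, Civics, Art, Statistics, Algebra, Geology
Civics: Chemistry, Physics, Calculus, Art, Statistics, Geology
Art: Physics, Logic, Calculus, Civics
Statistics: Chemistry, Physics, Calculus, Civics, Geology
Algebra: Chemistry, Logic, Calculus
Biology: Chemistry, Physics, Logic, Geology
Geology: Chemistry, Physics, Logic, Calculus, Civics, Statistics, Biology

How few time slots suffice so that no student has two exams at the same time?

6

Chemistry, Physics, Calculus, Civics, Statistics, Geology all conflict with each other, so at least 6 time slots are needed.
6 time slots suffice: time slot 1 → {Calculus, Biology}; time slot 2 → {Chemistry, Art}; time slot 3 → {Physics, Logic}; time slot 4 → {Algebra, Geology}; time slot 5 → {Civics}; time slot 6 → {Statistics}. Every pair that conflicts lands in different time slots.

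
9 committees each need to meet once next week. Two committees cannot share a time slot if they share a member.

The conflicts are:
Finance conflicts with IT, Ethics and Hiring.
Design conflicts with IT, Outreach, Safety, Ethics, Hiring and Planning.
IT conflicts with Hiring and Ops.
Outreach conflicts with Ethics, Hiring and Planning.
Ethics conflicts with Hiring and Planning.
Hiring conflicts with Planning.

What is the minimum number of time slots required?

5

Design, Outreach, Ethics, Hiring, Planning all conflict with each other, so at least 5 time slots are needed.
Using 5 time slots: Finance=1, Design=1, IT=3, Outreach=5, Safety=2, Ethics=3, Hiring=2, Planning=4, Ops=1. Every pair that conflicts lands in different time slots.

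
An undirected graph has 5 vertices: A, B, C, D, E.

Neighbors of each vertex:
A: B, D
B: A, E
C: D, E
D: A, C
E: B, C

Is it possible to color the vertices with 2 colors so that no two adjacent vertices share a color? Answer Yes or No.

No

The cycle C-E-B-A-D-C has odd length 5, so it cannot be 2-colored; at least 3 colors are needed.
So 2 colors are not enough.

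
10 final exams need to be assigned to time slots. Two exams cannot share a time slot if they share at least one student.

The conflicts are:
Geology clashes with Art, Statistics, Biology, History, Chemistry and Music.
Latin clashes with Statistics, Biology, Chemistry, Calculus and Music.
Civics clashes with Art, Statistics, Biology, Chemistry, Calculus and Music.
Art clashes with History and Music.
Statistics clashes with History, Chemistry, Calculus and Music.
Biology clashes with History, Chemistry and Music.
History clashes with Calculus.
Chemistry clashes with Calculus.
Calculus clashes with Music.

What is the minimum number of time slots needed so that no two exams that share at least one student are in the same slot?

4

Latin, Statistics, Chemistry, Calculus pairwise conflict, so at least 4 time slots are needed.
Using 4 time slots: Geology=3, Latin=3, Civics=3, Art=2, Statistics=2, Biology=2, History=1, Chemistry=1, Calculus=4, Music=1. Each listed conflict is separated.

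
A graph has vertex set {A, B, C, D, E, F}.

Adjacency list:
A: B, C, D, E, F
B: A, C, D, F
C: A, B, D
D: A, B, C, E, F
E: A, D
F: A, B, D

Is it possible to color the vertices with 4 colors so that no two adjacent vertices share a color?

Yes

The chromatic number is 4. A, B, D, F form a clique, so at least 4 colors are needed.
A valid assignment using 4 colors: A=1, B=3, C=4, D=2, E=3, F=4.
That is already a proper 4-coloring.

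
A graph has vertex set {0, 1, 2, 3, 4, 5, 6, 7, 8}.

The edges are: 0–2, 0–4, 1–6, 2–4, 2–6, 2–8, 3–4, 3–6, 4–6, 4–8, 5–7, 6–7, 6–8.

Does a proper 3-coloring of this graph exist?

No

2, 4, 6, 8 are pairwise adjacent (a clique of size 4), so at least 4 colors are needed.
So 3 colors are not enough.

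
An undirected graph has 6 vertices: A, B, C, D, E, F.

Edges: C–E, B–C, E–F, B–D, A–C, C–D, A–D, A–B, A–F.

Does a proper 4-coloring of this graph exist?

Yes

The chromatic number is 4. A, B, C, D form a clique, so at least 4 colors are needed.
4 colors suffice: A=2, B=4, C=1, D=3, E=2, F=1.
That is already a proper 4-coloring.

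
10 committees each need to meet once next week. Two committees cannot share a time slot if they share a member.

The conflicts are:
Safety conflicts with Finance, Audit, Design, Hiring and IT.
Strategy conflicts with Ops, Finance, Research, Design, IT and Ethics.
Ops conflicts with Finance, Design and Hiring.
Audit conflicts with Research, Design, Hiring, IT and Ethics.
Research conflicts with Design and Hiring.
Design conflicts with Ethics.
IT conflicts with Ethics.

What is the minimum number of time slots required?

Audit, Research, Hiring pairwise conflict, so at least 3 time slots are needed.
Using 3 time slots: Safety=3, Strategy=2, Ops=3, Finance=1, Audit=2, Research=3, Design=1, Hiring=1, IT=1, Ethics=3. Every pair that conflicts lands in different time slots.

3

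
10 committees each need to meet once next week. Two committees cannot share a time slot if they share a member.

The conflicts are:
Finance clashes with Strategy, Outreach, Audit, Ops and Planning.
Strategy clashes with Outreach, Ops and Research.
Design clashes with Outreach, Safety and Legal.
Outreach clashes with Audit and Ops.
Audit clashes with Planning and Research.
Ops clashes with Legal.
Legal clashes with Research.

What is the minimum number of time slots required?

Finance, Strategy, Outreach, Ops are mutually in conflict, so at least 4 time slots are needed.
4 time slots suffice: time slot 1 → {Outreach, Safety, Planning, Research}; time slot 2 → {Finance, Design}; time slot 3 → {Strategy, Audit, Legal}; time slot 4 → {Ops}. No two conflicting committees share a time slot.

4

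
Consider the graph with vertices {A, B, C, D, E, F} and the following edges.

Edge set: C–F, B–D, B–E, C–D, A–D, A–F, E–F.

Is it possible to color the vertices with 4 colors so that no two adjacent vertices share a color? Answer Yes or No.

Yes

The chromatic number is 3. The cycle F-A-D-B-E-F has odd length 5, so it cannot be 2-colored; at least 3 colors are needed.
A valid assignment using 3 colors: A=2, B=3, C=2, D=1, E=2, F=1.
Since 4 ≥ 3, a proper 4-coloring certainly exists.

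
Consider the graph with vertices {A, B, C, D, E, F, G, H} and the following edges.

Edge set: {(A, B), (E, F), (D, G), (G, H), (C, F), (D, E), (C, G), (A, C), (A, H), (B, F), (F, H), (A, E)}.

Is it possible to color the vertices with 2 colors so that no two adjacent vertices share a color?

No

The cycle G-H-A-E-D-G has odd length 5, so it cannot be 2-colored; at least 3 colors are needed.
So 2 colors are not enough.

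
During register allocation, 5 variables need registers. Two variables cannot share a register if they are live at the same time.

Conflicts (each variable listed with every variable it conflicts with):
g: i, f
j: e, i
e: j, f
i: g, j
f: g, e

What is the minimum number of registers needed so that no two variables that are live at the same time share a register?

The cycle e-j-i-g-f-e has odd length 5, so it cannot be 2-colored; at least 3 registers are needed.
3 registers suffice: register 1 → {i, f}; register 2 → {g, j}; register 3 → {e}. Every pair that conflicts lands in different registers.

3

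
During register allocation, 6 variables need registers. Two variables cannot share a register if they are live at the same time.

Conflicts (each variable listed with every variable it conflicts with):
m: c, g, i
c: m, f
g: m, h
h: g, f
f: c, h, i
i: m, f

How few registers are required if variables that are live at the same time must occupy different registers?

3

The cycle f-c-m-g-h-f has odd length 5, so it cannot be 2-colored; at least 3 registers are needed.
3 registers suffice: register 1 → {m, f}; register 2 → {c, g, i}; register 3 → {h}. Every pair that conflicts lands in different registers.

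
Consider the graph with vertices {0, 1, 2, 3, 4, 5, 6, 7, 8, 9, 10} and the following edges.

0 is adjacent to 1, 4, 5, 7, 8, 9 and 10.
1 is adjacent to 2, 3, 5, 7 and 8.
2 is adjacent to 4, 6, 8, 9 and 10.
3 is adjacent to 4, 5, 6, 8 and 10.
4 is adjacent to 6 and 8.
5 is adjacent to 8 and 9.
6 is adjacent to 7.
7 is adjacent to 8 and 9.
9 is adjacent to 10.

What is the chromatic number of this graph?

0, 1, 5, 8 form a clique, so at least 4 colors are needed.
4 colors suffice: 0=b, 1=c, 2=b, 3=b, 4=c, 5=d, 6=a, 7=d, 8=a, 9=a, 10=c. Each edge has distinct colors on its endpoints.

4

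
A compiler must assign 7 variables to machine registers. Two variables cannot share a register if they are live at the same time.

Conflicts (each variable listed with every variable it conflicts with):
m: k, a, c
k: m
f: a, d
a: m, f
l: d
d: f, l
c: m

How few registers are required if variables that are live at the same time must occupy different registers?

m and k conflict, so at least 2 registers are needed.
2 registers suffice: register 1 → {m, f, l}; register 2 → {k, a, d, c}. No two conflicting variables share a register.

2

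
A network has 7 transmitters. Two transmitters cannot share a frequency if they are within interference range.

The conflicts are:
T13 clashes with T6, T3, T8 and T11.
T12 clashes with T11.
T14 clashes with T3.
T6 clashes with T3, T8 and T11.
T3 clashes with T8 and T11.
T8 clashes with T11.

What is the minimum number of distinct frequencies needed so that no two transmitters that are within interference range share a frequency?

5

T13, T6, T3, T8, T11 are mutually in conflict, so at least 5 frequencies are needed.
Using 5 frequencies: T13=3, T12=2, T14=1, T6=4, T3=2, T8=5, T11=1. Every pair that conflicts lands in different frequencies.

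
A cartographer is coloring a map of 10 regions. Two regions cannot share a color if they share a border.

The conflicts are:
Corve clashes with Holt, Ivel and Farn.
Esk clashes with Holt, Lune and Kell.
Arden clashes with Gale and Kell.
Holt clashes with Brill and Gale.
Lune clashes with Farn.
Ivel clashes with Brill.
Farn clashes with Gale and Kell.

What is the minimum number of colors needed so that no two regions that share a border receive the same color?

The cycle Arden-Kell-Esk-Holt-Gale-Arden has odd length 5, so it cannot be 2-colored; at least 3 colors are needed.
One proper 3-coloring: Corve=2, Esk=2, Arden=1, Holt=1, Lune=3, Ivel=1, Brill=2, Farn=1, Gale=2, Kell=3. Each listed conflict is separated.

3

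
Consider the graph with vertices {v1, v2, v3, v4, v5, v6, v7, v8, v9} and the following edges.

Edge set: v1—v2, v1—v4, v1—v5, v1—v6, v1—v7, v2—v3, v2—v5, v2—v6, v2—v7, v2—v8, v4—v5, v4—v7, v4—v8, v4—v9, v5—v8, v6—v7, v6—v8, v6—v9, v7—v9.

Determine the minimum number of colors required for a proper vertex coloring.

4

v1, v2, v6, v7 are pairwise adjacent (a clique of size 4), so at least 4 colors are needed.
4 colors suffice: v1=3, v2=1, v3=2, v4=1, v5=4, v6=4, v7=2, v8=2, v9=3. No two adjacent vertices share a color.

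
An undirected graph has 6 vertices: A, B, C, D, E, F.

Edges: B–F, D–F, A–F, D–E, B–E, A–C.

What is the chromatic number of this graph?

A and C are adjacent, so at least 2 colors are needed.
2 colors suffice: color 1 → {C, E, F}; color 2 → {A, B, D}. Every edge joins two different colors.

2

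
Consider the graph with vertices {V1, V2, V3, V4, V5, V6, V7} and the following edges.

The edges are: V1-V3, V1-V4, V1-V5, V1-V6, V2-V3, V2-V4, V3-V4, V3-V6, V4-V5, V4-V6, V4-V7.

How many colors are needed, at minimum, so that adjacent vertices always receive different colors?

V1, V3, V4, V6 form a clique, so at least 4 colors are needed.
4 colors suffice: color 1 → {V4}; color 2 → {V1, V2, V7}; color 3 → {V3, V5}; color 4 → {V6}. No two adjacent vertices share a color.

4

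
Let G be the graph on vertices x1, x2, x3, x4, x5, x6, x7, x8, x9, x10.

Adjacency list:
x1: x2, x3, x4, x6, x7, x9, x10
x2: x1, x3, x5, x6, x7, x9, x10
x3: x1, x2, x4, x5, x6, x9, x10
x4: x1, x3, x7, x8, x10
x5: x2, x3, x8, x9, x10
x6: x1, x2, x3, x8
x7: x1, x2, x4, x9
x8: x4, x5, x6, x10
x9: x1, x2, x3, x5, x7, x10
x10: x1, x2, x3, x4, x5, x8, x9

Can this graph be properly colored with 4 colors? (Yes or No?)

No

x1, x2, x3, x9, x10 are mutually adjacent (a clique of size 5), so at least 5 colors are needed.
So 4 colors are not enough.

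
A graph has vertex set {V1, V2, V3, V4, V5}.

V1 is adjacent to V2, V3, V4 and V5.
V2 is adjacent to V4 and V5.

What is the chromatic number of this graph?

V1, V2, V4 form a triangle, so at least 3 colors are needed.
One proper 3-coloring: V1=1, V2=2, V3=2, V4=3, V5=3. No two adjacent vertices share a color.

3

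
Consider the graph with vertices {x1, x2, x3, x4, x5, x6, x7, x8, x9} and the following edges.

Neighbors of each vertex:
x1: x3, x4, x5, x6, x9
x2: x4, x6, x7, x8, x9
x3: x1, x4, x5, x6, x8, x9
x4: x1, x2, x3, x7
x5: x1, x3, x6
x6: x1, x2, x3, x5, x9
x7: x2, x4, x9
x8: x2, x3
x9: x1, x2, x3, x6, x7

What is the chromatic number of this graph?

4

x1, x3, x5, x6 are mutually adjacent (a clique of size 4), so at least 4 colors are needed.
A valid assignment using 4 colors: x1=blue, x2=red, x3=red, x4=green, x5=yellow, x6=green, x7=blue, x8=blue, x9=yellow. Every edge joins two different colors.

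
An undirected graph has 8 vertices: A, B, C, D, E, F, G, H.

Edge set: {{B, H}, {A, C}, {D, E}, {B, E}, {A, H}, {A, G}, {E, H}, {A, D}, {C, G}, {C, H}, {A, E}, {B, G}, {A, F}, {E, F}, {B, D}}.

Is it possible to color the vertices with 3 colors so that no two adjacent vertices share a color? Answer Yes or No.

The chromatic number is 3. A, D, E form a triangle, so at least 3 colors are needed.
3 colors suffice: color red → {A, B}; color blue → {C, E}; color green → {D, F, G, H}.
That is already a proper 3-coloring.

Yes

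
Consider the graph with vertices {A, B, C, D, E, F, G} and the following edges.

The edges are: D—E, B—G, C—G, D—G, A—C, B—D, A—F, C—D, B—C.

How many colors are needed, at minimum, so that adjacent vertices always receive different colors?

4

B, C, D, G form a clique, so at least 4 colors are needed.
4 colors suffice: A=red, B=yellow, C=blue, D=red, E=blue, F=blue, G=green. Every edge joins two different colors.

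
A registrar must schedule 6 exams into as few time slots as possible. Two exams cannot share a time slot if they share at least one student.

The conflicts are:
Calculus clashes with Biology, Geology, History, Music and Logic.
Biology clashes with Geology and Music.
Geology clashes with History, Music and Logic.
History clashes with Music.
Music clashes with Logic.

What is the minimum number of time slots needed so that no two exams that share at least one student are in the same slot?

Calculus, Geology, Music, Logic all conflict with each other, so at least 4 time slots are needed.
4 time slots suffice: time slot 1 → {Calculus}; time slot 2 → {Music}; time slot 3 → {Geology}; time slot 4 → {Biology, History, Logic}. Every pair that conflicts lands in different time slots.

4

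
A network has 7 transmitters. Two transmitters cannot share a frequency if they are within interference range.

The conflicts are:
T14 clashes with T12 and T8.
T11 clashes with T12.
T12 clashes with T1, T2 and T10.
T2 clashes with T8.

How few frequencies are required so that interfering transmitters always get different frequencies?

T12 and T10 conflict, so at least 2 frequencies are needed.
A valid assignment using 2 frequencies: T14=2, T11=2, T12=1, T1=2, T2=2, T8=1, T10=2. Each listed conflict is separated.

2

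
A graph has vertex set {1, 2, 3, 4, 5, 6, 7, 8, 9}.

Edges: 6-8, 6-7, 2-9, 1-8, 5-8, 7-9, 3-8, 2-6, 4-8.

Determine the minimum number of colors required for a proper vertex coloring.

6 and 7 are adjacent, so at least 2 colors are needed.
2 colors suffice: 1=blue, 2=red, 3=blue, 4=blue, 5=blue, 6=blue, 7=red, 8=red, 9=blue. Each edge has distinct colors on its endpoints.

2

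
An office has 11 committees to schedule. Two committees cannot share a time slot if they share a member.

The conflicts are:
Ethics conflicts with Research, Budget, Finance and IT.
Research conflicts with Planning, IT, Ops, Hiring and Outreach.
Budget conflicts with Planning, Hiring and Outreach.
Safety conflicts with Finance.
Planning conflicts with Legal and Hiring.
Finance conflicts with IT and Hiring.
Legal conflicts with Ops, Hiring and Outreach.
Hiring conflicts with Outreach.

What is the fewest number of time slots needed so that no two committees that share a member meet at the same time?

Planning, Legal, Hiring are mutually in conflict, so at least 3 time slots are needed.
A valid assignment using 3 time slots: Ethics=2, Research=1, Budget=1, Safety=2, Planning=3, Finance=1, Legal=1, IT=3, Ops=2, Hiring=2, Outreach=3. No two conflicting committees share a time slot.

3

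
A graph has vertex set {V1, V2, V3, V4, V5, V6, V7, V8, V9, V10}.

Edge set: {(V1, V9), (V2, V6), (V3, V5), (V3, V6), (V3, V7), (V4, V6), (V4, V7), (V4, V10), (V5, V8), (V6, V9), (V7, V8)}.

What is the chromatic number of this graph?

2

V1 and V9 are adjacent, so at least 2 colors are needed.
One proper 2-coloring: V1=1, V2=2, V3=2, V4=2, V5=1, V6=1, V7=1, V8=2, V9=2, V10=1. Every edge joins two different colors.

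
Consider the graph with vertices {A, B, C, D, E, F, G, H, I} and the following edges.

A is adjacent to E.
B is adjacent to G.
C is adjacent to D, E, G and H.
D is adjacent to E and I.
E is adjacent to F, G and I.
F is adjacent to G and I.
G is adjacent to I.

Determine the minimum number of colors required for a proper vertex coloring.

4

E, F, G, I are pairwise adjacent (a clique of size 4), so at least 4 colors are needed.
4 colors suffice: color red → {B, E, H}; color blue → {A, D, G}; color green → {C, I}; color yellow → {F}. Each edge has distinct colors on its endpoints.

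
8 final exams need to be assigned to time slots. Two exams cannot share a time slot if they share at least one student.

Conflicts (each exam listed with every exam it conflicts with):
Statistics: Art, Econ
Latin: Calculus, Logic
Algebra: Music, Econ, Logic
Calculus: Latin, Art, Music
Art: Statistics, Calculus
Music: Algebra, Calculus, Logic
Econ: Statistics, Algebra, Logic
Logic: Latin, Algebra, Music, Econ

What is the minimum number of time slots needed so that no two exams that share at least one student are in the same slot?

3

Algebra, Econ, Logic pairwise conflict, so at least 3 time slots are needed.
3 time slots suffice: time slot 1 → {Statistics, Calculus, Logic}; time slot 2 → {Latin, Algebra, Art}; time slot 3 → {Music, Econ}. No two conflicting exams share a time slot.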